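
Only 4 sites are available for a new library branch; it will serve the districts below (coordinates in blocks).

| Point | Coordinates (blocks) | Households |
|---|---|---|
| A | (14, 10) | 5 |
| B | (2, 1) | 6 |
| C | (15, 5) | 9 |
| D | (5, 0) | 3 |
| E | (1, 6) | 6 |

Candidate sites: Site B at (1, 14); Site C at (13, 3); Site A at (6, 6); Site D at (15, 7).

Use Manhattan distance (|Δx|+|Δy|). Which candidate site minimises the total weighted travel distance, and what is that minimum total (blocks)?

Total weighted distance at each candidate:
  Site B (1, 14): total = 478
  Site C (13, 3): total = 277
  Site A (6, 6): total = 255
  Site D (15, 7): total = 293
Minimum is at Site A with total 255 blocks.

Site A, total 255 blocks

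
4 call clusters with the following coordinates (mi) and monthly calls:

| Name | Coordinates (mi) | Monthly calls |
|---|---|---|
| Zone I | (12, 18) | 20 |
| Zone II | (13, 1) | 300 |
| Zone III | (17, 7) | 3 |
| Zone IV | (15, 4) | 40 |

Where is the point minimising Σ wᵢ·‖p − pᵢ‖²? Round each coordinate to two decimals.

(13.20, 2.32)

The minimiser of Σwᵢ‖p−pᵢ‖² is the weighted centroid p* = (Σwᵢpᵢ)/(Σwᵢ).
Σwᵢ = 363.
Σwᵢxᵢ = 20·12 + 300·13 + 3·17 + 40·15 = 4791.
Σwᵢyᵢ = 20·18 + 300·1 + 3·7 + 40·4 = 841.
x* = 4791/363 = 13.20, y* = 841/363 = 2.32.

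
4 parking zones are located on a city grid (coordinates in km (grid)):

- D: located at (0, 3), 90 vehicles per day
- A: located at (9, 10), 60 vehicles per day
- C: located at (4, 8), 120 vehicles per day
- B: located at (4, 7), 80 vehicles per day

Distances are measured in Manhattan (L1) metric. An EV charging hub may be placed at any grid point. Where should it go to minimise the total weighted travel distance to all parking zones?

Manhattan distance separates: Σwᵢ(|x−xᵢ|+|y−yᵢ|) = Σwᵢ|x−xᵢ| + Σwᵢ|y−yᵢ|, so x and y are optimised independently as 1-D weighted medians.
Total weight W = 350; half = 175.
x-coordinate, sorted with cumulative weight:
  x=0 (D, w=90) cum 90
  x=4 (C, w=120) cum 210  ← median
  x=4 (B, w=80) cum 290
  x=9 (A, w=60) cum 350
⇒ x* = 4
y-coordinate, sorted with cumulative weight:
  y=3 (D, w=90) cum 90
  y=7 (B, w=80) cum 170
  y=8 (C, w=120) cum 290  ← median
  y=10 (A, w=60) cum 350
⇒ y* = 8

(4, 8)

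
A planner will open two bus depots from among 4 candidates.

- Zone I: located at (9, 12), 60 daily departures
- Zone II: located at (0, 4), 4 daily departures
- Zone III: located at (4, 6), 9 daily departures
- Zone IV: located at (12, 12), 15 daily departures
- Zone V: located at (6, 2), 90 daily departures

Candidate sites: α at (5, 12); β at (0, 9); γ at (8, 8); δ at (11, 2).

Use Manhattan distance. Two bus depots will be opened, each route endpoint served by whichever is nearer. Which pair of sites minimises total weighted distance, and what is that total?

{α, δ}, total 910

Evaluate every pair (each demand assigned to the nearer of the two):
  {α, δ}: total = 910
  {γ, δ}: total = 972
  {α, γ}: total = 1167
  {β, γ}: total = 1214
  {α, β}: total = 1418
  {β, δ}: total = 1418
Best pair: {α, δ} with total 910.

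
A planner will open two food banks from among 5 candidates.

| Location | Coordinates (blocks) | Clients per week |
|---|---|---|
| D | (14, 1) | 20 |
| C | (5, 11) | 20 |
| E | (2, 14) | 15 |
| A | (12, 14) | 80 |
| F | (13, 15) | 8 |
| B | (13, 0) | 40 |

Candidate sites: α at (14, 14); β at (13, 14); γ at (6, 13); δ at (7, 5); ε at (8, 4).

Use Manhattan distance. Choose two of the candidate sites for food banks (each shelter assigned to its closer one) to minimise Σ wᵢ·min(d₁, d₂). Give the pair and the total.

{β, ε}, total 993

Evaluate every pair (each demand assigned to the nearer of the two):
  {β, ε}: total = 993
  {β, γ}: total = 1063
  {β, δ}: total = 1073
  {α, ε}: total = 1096
  {α, γ}: total = 1171
  {α, δ}: total = 1176
  {α, β}: total = 1293
  {γ, ε}: total = 1307
  {γ, δ}: total = 1427
  {δ, ε}: total = 2158
Best pair: {β, ε} with total 993.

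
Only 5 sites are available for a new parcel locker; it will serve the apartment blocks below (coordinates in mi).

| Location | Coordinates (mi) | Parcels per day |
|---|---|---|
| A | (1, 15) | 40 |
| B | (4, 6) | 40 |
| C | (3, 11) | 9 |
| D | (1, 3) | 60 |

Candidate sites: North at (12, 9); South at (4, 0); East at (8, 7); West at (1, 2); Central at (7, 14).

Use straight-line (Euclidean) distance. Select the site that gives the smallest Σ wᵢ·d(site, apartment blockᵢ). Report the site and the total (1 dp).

West, total 863.0 mi

Total weighted distance at each candidate:
  North (12, 9): total = 1677.7
  South (4, 0): total = 1205.8
  East (8, 7): total = 1131.5
  West (1, 2): total = 863.0
  Central (7, 14): total = 1381.9
Minimum is at West with total 863.0 mi.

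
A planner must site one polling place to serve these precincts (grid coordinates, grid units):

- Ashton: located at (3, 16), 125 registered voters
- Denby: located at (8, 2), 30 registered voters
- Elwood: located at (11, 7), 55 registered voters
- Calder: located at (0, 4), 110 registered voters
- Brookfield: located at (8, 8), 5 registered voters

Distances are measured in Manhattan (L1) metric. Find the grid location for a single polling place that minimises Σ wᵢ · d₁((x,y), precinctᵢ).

Manhattan distance separates: Σwᵢ(|x−xᵢ|+|y−yᵢ|) = Σwᵢ|x−xᵢ| + Σwᵢ|y−yᵢ|, so x and y are optimised independently as 1-D weighted medians.
Total weight W = 325; half = 162.5.
x-coordinate, sorted with cumulative weight:
  x=0 (Calder, w=110) cum 110
  x=3 (Ashton, w=125) cum 235  ← median
  x=8 (Denby, w=30) cum 265
  x=8 (Brookfield, w=5) cum 270
  x=11 (Elwood, w=55) cum 325
⇒ x* = 3
y-coordinate, sorted with cumulative weight:
  y=2 (Denby, w=30) cum 30
  y=4 (Calder, w=110) cum 140
  y=7 (Elwood, w=55) cum 195  ← median
  y=8 (Brookfield, w=5) cum 200
  y=16 (Ashton, w=125) cum 325
⇒ y* = 7

(3, 7)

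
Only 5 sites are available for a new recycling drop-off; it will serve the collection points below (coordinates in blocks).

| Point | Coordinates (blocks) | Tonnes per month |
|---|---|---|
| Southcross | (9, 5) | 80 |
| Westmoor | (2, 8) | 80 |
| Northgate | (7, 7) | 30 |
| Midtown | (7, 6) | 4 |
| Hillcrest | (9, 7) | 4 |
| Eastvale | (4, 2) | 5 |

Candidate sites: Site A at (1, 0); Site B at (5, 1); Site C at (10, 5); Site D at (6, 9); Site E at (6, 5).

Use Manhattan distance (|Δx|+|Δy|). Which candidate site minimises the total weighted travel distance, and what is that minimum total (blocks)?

Total weighted distance at each candidate:
  Site A (1, 0): total = 2283
  Site B (5, 1): total = 1758
  Site C (10, 5): total = 1183
  Site D (6, 9): total = 1131
  Site E (6, 5): total = 943
Minimum is at Site E with total 943 blocks.

Site E, total 943 blocks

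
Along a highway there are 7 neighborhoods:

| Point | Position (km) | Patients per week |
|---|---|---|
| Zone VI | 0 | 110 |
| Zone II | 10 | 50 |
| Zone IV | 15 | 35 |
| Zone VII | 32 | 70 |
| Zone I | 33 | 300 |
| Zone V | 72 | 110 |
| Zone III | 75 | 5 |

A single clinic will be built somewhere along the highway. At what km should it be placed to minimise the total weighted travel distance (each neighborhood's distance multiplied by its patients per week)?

For a sum of weighted absolute distances on a line, the optimum is the weighted median (not the mean). Total weight W = 680; half-weight = 340.
Sort by position and accumulate weight:
  km 0 (Zone VI, w=110) → cum 110
  km 10 (Zone II, w=50) → cum 160
  km 15 (Zone IV, w=35) → cum 195
  km 32 (Zone VII, w=70) → cum 265
  km 33 (Zone I, w=300) → cum 565  ≥ 340 → median here
  km 72 (Zone V, w=110) → cum 675
  km 75 (Zone III, w=5) → cum 680
Optimal location: km 33.

x = 33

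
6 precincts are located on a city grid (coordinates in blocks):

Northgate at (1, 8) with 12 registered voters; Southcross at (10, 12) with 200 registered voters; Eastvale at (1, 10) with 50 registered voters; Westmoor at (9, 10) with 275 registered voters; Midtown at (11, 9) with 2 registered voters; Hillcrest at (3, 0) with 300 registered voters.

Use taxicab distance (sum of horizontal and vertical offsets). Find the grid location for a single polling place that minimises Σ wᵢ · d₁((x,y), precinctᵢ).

Manhattan distance separates: Σwᵢ(|x−xᵢ|+|y−yᵢ|) = Σwᵢ|x−xᵢ| + Σwᵢ|y−yᵢ|, so x and y are optimised independently as 1-D weighted medians.
Total weight W = 839; half = 419.5.
x-coordinate, sorted with cumulative weight:
  x=1 (Northgate, w=12) cum 12
  x=1 (Eastvale, w=50) cum 62
  x=3 (Hillcrest, w=300) cum 362
  x=9 (Westmoor, w=275) cum 637  ← median
  x=10 (Southcross, w=200) cum 837
  x=11 (Midtown, w=2) cum 839
⇒ x* = 9
y-coordinate, sorted with cumulative weight:
  y=0 (Hillcrest, w=300) cum 300
  y=8 (Northgate, w=12) cum 312
  y=9 (Midtown, w=2) cum 314
  y=10 (Eastvale, w=50) cum 364
  y=10 (Westmoor, w=275) cum 639  ← median
  y=12 (Southcross, w=200) cum 839
⇒ y* = 10

(9, 10)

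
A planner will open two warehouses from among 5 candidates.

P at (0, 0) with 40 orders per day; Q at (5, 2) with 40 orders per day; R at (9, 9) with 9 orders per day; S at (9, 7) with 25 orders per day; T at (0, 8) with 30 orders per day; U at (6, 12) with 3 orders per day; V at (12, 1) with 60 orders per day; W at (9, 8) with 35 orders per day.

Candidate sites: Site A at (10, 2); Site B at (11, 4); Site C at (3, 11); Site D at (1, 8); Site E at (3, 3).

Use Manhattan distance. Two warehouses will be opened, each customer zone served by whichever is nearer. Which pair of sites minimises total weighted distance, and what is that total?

Evaluate every pair (each demand assigned to the nearer of the two):
  {Site A, Site D}: total = 1264
  {Site B, Site E}: total = 1274
  {Site A, Site E}: total = 1283
  {Site B, Site D}: total = 1375
  {Site A, Site C}: total = 1519
  {Site D, Site E}: total = 1663
  {Site B, Site C}: total = 1710
  {Site A, Site B}: total = 1747
  {Site C, Site E}: total = 1849
  {Site C, Site D}: total = 2459
Best pair: {Site A, Site D} with total 1264.

{Site A, Site D}, total 1264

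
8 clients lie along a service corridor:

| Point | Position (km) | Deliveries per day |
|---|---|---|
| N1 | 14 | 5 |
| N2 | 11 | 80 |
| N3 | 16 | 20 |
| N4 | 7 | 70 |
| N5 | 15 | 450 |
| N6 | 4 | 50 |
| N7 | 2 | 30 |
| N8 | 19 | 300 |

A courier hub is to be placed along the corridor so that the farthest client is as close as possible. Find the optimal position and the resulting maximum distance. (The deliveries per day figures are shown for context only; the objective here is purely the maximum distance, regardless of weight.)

location 10.5, max distance 8.5

The 1-center on a line is the midpoint of the two extreme points: leftmost at 2, rightmost at 19.
Optimal location = (2 + 19)/2 = 10.5; maximum distance = (19 − 2)/2 = 8.5.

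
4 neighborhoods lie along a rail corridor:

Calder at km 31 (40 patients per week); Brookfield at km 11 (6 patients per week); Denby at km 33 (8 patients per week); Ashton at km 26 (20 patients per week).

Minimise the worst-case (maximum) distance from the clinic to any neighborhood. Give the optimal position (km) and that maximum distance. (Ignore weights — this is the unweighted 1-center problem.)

location 22, max distance 11

The 1-center on a line is the midpoint of the two extreme points: leftmost at 11, rightmost at 33.
Optimal location = (11 + 33)/2 = 22; maximum distance = (33 − 11)/2 = 11.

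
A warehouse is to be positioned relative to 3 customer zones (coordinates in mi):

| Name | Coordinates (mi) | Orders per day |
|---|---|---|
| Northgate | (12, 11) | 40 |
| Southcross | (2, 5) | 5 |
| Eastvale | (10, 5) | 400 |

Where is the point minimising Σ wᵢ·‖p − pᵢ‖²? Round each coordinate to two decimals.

The minimiser of Σwᵢ‖p−pᵢ‖² is the weighted centroid p* = (Σwᵢpᵢ)/(Σwᵢ).
Σwᵢ = 445.
Σwᵢxᵢ = 40·12 + 5·2 + 400·10 = 4490.
Σwᵢyᵢ = 40·11 + 5·5 + 400·5 = 2465.
x* = 4490/445 = 10.09, y* = 2465/445 = 5.54.

(10.09, 5.54)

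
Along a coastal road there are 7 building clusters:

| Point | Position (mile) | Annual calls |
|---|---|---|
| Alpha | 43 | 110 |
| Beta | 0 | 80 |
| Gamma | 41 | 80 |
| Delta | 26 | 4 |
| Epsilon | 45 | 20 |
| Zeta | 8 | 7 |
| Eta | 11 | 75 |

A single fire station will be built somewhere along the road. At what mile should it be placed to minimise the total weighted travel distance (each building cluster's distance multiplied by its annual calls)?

x = 41

For a sum of weighted absolute distances on a line, the optimum is the weighted median (not the mean). Total weight W = 376; half-weight = 188.
Sort by position and accumulate weight:
  mile 0 (Beta, w=80) → cum 80
  mile 8 (Zeta, w=7) → cum 87
  mile 11 (Eta, w=75) → cum 162
  mile 26 (Delta, w=4) → cum 166
  mile 41 (Gamma, w=80) → cum 246  ≥ 188 → median here
  mile 43 (Alpha, w=110) → cum 356
  mile 45 (Epsilon, w=20) → cum 376
Optimal location: mile 41.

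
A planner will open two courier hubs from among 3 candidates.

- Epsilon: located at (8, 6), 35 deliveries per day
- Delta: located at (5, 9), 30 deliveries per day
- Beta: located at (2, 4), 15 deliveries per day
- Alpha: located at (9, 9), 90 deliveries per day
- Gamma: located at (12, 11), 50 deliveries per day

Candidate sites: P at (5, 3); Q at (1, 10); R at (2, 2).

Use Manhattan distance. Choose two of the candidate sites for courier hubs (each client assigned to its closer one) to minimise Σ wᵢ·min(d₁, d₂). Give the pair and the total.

Evaluate every pair (each demand assigned to the nearer of the two):
  {P, Q}: total = 1830
  {Q, R}: total = 1940
  {P, R}: total = 2070
Best pair: {P, Q} with total 1830.

{P, Q}, total 1830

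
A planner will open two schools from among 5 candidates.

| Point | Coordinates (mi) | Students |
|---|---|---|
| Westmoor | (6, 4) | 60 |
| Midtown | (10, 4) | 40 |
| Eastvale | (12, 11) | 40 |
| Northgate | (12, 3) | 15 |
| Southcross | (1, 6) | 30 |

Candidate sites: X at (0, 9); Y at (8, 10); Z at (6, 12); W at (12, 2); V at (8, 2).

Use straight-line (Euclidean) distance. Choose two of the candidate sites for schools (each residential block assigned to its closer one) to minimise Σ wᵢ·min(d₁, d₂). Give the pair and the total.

{Y, V}, total 751.5

Evaluate every pair (each demand assigned to the nearer of the two):
  {Y, V}: total = 751.5
  {Z, V}: total = 822.3
  {X, V}: total = 833.5
  {W, V}: total = 899.7
  {Y, W}: total = 914.4
  {X, W}: total = 962.5
  {Z, W}: total = 985.2
  {X, Y}: total = 1013.2
  {Y, Z}: total = 1152.6
  {X, Z}: total = 1326.8
Best pair: {Y, V} with total 751.5.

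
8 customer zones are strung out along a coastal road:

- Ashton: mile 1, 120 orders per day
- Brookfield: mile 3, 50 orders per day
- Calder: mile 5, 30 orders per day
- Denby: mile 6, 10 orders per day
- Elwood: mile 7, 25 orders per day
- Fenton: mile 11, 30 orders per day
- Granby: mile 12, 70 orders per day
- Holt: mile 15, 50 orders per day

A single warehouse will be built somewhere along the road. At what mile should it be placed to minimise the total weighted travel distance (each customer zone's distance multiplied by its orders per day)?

x = 5

For a sum of weighted absolute distances on a line, the optimum is the weighted median (not the mean). Total weight W = 385; half-weight = 192.5.
Sort by position and accumulate weight:
  mile 1 (Ashton, w=120) → cum 120
  mile 3 (Brookfield, w=50) → cum 170
  mile 5 (Calder, w=30) → cum 200  ≥ 192.5 → median here
  mile 6 (Denby, w=10) → cum 210
  mile 7 (Elwood, w=25) → cum 235
  mile 11 (Fenton, w=30) → cum 265
  mile 12 (Granby, w=70) → cum 335
  mile 15 (Holt, w=50) → cum 385
Optimal location: mile 5.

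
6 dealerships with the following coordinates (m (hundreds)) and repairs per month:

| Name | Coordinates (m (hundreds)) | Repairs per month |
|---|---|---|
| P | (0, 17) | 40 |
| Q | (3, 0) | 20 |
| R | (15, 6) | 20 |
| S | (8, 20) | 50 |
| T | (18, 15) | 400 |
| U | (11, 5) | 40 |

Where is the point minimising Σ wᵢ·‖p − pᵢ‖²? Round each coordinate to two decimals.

The minimiser of Σwᵢ‖p−pᵢ‖² is the weighted centroid p* = (Σwᵢpᵢ)/(Σwᵢ).
Σwᵢ = 570.
Σwᵢxᵢ = 40·0 + 20·3 + 20·15 + 50·8 + 400·18 + 40·11 = 8400.
Σwᵢyᵢ = 40·17 + 20·0 + 20·6 + 50·20 + 400·15 + 40·5 = 8000.
x* = 8400/570 = 14.74, y* = 8000/570 = 14.04.

(14.74, 14.04)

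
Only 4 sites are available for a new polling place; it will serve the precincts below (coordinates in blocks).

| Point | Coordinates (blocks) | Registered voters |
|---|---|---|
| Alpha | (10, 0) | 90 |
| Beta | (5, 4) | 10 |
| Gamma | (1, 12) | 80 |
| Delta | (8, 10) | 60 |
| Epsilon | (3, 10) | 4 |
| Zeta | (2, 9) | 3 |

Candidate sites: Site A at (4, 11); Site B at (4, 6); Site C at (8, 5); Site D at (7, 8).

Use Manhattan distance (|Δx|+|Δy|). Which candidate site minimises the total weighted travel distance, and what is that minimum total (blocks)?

Site D, total 2072 blocks

Total weighted distance at each candidate:
  Site A (4, 11): total = 2250
  Site B (4, 6): total = 2345
  Site C (8, 5): total = 2160
  Site D (7, 8): total = 2072
Minimum is at Site D with total 2072 blocks.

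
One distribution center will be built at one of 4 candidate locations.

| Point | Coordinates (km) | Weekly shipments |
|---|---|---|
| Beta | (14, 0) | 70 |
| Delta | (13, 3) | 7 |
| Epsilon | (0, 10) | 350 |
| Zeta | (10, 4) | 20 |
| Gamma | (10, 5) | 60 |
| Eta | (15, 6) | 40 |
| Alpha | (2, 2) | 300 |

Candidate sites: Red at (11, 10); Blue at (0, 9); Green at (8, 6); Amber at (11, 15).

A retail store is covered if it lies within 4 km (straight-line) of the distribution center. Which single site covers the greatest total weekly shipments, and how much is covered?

Coverage radius r = 4 km; a point is covered iff (Δx)²+(Δy)² ≤ 4² = 16.
  Red (11, 10): covers {none} → 0
  Blue (0, 9): covers {Epsilon} → 350
  Green (8, 6): covers {Zeta, Gamma} → 80
  Amber (11, 15): covers {none} → 0
Maximum coverage at Blue: 350 weekly shipments.

Blue, covering 350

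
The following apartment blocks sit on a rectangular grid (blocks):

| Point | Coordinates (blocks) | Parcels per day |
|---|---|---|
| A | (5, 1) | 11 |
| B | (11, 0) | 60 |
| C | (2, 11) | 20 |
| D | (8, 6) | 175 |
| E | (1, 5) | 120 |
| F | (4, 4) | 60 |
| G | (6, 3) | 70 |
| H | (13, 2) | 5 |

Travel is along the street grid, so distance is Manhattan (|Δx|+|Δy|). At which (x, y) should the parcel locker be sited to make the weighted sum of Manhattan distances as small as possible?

Manhattan distance separates: Σwᵢ(|x−xᵢ|+|y−yᵢ|) = Σwᵢ|x−xᵢ| + Σwᵢ|y−yᵢ|, so x and y are optimised independently as 1-D weighted medians.
Total weight W = 521; half = 260.5.
x-coordinate, sorted with cumulative weight:
  x=1 (E, w=120) cum 120
  x=2 (C, w=20) cum 140
  x=4 (F, w=60) cum 200
  x=5 (A, w=11) cum 211
  x=6 (G, w=70) cum 281  ← median
  x=8 (D, w=175) cum 456
  x=11 (B, w=60) cum 516
  x=13 (H, w=5) cum 521
⇒ x* = 6
y-coordinate, sorted with cumulative weight:
  y=0 (B, w=60) cum 60
  y=1 (A, w=11) cum 71
  y=2 (H, w=5) cum 76
  y=3 (G, w=70) cum 146
  y=4 (F, w=60) cum 206
  y=5 (E, w=120) cum 326  ← median
  y=6 (D, w=175) cum 501
  y=11 (C, w=20) cum 521
⇒ y* = 5

(6, 5)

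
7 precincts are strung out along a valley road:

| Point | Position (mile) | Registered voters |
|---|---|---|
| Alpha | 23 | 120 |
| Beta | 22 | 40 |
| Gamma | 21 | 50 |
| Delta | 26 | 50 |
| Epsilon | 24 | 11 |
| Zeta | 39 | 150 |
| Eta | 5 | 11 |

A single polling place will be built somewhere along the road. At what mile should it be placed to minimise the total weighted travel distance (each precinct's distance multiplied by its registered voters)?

x = 23

For a sum of weighted absolute distances on a line, the optimum is the weighted median (not the mean). Total weight W = 432; half-weight = 216.
Sort by position and accumulate weight:
  mile 5 (Eta, w=11) → cum 11
  mile 21 (Gamma, w=50) → cum 61
  mile 22 (Beta, w=40) → cum 101
  mile 23 (Alpha, w=120) → cum 221  ≥ 216 → median here
  mile 24 (Epsilon, w=11) → cum 232
  mile 26 (Delta, w=50) → cum 282
  mile 39 (Zeta, w=150) → cum 432
Optimal location: mile 23.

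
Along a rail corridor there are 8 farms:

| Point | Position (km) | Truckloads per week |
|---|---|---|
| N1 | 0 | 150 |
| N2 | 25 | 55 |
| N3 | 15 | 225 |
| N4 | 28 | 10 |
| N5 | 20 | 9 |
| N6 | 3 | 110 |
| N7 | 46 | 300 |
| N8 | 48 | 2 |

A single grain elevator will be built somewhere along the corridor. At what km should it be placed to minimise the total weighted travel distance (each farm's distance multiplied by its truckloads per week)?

x = 15

For a sum of weighted absolute distances on a line, the optimum is the weighted median (not the mean). Total weight W = 861; half-weight = 430.5.
Sort by position and accumulate weight:
  km 0 (N1, w=150) → cum 150
  km 3 (N6, w=110) → cum 260
  km 15 (N3, w=225) → cum 485  ≥ 430.5 → median here
  km 20 (N5, w=9) → cum 494
  km 25 (N2, w=55) → cum 549
  km 28 (N4, w=10) → cum 559
  km 46 (N7, w=300) → cum 859
  km 48 (N8, w=2) → cum 861
Optimal location: km 15.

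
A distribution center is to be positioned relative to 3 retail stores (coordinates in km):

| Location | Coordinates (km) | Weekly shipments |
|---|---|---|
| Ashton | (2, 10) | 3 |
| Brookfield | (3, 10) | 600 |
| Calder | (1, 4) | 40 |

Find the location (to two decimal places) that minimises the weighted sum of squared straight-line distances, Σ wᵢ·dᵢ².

The minimiser of Σwᵢ‖p−pᵢ‖² is the weighted centroid p* = (Σwᵢpᵢ)/(Σwᵢ).
Σwᵢ = 643.
Σwᵢxᵢ = 3·2 + 600·3 + 40·1 = 1846.
Σwᵢyᵢ = 3·10 + 600·10 + 40·4 = 6190.
x* = 1846/643 = 2.87, y* = 6190/643 = 9.63.

(2.87, 9.63)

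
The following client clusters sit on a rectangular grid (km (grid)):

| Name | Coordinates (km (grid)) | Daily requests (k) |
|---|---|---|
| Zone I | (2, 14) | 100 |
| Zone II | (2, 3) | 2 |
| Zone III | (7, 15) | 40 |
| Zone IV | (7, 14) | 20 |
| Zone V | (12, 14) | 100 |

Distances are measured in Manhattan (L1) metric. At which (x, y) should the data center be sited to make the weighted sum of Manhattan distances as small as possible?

Manhattan distance separates: Σwᵢ(|x−xᵢ|+|y−yᵢ|) = Σwᵢ|x−xᵢ| + Σwᵢ|y−yᵢ|, so x and y are optimised independently as 1-D weighted medians.
Total weight W = 262; half = 131.
x-coordinate, sorted with cumulative weight:
  x=2 (Zone I, w=100) cum 100
  x=2 (Zone II, w=2) cum 102
  x=7 (Zone III, w=40) cum 142  ← median
  x=7 (Zone IV, w=20) cum 162
  x=12 (Zone V, w=100) cum 262
⇒ x* = 7
y-coordinate, sorted with cumulative weight:
  y=3 (Zone II, w=2) cum 2
  y=14 (Zone I, w=100) cum 102
  y=14 (Zone IV, w=20) cum 122
  y=14 (Zone V, w=100) cum 222  ← median
  y=15 (Zone III, w=40) cum 262
⇒ y* = 14

(7, 14)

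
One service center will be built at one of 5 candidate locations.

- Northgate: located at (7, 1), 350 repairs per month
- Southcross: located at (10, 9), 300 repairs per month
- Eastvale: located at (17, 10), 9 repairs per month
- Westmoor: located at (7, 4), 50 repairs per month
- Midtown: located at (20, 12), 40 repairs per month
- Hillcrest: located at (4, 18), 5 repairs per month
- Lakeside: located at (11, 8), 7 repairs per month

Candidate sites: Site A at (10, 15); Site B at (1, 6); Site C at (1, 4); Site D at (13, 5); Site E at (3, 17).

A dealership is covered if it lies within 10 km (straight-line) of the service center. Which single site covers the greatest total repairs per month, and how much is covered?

Site D, covering 756

Coverage radius r = 10 km; a point is covered iff (Δx)²+(Δy)² ≤ 10² = 100.
  Site A (10, 15): covers {Southcross, Eastvale, Hillcrest, Lakeside} → 321
  Site B (1, 6): covers {Northgate, Southcross, Westmoor} → 700
  Site C (1, 4): covers {Northgate, Westmoor} → 400
  Site D (13, 5): covers {Northgate, Southcross, Eastvale, Westmoor, Midtown, Lakeside} → 756
  Site E (3, 17): covers {Hillcrest} → 5
Maximum coverage at Site D: 756 repairs per month.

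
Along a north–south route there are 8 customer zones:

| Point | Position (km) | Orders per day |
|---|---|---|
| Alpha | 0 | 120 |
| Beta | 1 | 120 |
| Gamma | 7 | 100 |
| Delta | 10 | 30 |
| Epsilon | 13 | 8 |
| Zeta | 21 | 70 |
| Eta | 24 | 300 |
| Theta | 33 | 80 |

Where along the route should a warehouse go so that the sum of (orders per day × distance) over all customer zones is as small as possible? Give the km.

For a sum of weighted absolute distances on a line, the optimum is the weighted median (not the mean). Total weight W = 828; half-weight = 414.
Sort by position and accumulate weight:
  km 0 (Alpha, w=120) → cum 120
  km 1 (Beta, w=120) → cum 240
  km 7 (Gamma, w=100) → cum 340
  km 10 (Delta, w=30) → cum 370
  km 13 (Epsilon, w=8) → cum 378
  km 21 (Zeta, w=70) → cum 448  ≥ 414 → median here
  km 24 (Eta, w=300) → cum 748
  km 33 (Theta, w=80) → cum 828
Optimal location: km 21.

x = 21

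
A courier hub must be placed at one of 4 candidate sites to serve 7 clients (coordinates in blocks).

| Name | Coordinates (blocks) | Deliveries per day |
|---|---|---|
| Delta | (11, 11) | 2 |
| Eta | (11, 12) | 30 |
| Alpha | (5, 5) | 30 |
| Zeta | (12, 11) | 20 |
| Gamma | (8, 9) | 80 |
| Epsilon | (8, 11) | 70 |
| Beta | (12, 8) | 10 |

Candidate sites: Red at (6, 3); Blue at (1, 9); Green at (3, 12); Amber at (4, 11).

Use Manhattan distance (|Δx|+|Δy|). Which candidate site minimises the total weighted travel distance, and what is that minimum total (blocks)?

Total weighted distance at each candidate:
  Red (6, 3): total = 2266
  Blue (1, 9): total = 2224
  Green (3, 12): total = 1918
  Amber (4, 11): total = 1494
Minimum is at Amber with total 1494 blocks.

Amber, total 1494 blocks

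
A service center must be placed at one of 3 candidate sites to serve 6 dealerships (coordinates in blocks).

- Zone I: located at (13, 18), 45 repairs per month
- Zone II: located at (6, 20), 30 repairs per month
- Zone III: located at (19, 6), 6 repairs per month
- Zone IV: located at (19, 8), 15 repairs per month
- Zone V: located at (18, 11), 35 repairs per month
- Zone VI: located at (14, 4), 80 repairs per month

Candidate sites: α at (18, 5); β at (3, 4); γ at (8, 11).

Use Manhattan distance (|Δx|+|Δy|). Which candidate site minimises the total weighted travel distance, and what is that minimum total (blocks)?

α, total 2302 blocks

Total weighted distance at each candidate:
  α (18, 5): total = 2302
  β (3, 4): total = 3708
  γ (8, 11): total = 2566
Minimum is at α with total 2302 blocks.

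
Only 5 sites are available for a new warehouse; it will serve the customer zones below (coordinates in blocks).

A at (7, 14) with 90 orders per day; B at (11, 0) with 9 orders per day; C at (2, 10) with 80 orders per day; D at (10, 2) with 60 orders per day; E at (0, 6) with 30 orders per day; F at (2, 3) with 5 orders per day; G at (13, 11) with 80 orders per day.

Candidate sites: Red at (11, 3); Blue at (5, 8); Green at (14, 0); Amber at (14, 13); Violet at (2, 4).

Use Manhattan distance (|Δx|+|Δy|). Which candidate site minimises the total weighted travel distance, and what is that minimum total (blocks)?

Total weighted distance at each candidate:
  Red (11, 3): total = 4042
  Blue (5, 8): total = 3036
  Green (14, 0): total = 5672
  Amber (14, 13): total = 3944
  Violet (2, 4): total = 4112
Minimum is at Blue with total 3036 blocks.

Blue, total 3036 blocks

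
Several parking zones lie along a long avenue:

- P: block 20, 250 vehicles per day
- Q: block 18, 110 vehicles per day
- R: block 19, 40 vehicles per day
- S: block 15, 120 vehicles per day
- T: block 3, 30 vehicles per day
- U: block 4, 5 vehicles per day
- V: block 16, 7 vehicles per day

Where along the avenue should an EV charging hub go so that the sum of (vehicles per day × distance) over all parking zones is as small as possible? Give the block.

For a sum of weighted absolute distances on a line, the optimum is the weighted median (not the mean). Total weight W = 562; half-weight = 281.
Sort by position and accumulate weight:
  block 3 (T, w=30) → cum 30
  block 4 (U, w=5) → cum 35
  block 15 (S, w=120) → cum 155
  block 16 (V, w=7) → cum 162
  block 18 (Q, w=110) → cum 272
  block 19 (R, w=40) → cum 312  ≥ 281 → median here
  block 20 (P, w=250) → cum 562
Optimal location: block 19.

x = 19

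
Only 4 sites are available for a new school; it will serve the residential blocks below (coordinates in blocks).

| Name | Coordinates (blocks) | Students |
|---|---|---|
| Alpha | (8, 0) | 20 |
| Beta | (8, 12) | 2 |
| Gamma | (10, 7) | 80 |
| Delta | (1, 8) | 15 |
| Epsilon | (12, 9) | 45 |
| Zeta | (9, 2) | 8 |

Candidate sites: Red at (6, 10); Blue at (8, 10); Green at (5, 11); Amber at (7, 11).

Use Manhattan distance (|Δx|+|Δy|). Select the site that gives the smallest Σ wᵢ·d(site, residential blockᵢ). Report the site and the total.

Blue, total 1036 blocks

Total weighted distance at each candidate:
  Red (6, 10): total = 1316
  Blue (8, 10): total = 1036
  Green (5, 11): total = 1622
  Amber (7, 11): total = 1342
Minimum is at Blue with total 1036 blocks.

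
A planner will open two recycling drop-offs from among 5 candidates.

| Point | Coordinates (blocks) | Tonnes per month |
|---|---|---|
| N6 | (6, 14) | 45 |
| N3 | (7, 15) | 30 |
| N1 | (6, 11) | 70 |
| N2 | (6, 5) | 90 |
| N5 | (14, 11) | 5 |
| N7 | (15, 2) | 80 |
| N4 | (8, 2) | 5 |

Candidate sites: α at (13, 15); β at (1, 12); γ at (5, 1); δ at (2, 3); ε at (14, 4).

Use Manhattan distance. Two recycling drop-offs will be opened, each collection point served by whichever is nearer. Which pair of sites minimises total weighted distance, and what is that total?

{β, ε}, total 2130

Evaluate every pair (each demand assigned to the nearer of the two):
  {β, ε}: total = 2130
  {α, ε}: total = 2425
  {β, γ}: total = 2425
  {γ, ε}: total = 2625
  {α, γ}: total = 2685
  {β, δ}: total = 2770
  {δ, ε}: total = 2875
  {α, δ}: total = 3030
  {α, β}: total = 3305
  {γ, δ}: total = 3325
Best pair: {β, ε} with total 2130.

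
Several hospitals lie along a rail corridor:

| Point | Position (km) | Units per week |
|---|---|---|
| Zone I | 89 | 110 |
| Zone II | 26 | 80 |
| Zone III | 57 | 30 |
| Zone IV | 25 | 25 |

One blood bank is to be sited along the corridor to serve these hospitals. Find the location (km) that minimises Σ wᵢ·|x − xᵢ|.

x = 57

For a sum of weighted absolute distances on a line, the optimum is the weighted median (not the mean). Total weight W = 245; half-weight = 122.5.
Sort by position and accumulate weight:
  km 25 (Zone IV, w=25) → cum 25
  km 26 (Zone II, w=80) → cum 105
  km 57 (Zone III, w=30) → cum 135  ≥ 122.5 → median here
  km 89 (Zone I, w=110) → cum 245
Optimal location: km 57.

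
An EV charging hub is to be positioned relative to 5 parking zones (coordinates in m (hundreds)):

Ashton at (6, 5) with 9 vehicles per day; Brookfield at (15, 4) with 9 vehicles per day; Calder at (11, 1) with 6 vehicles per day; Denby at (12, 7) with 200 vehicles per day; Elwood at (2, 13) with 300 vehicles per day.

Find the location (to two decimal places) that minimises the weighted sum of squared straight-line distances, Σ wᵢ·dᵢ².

The minimiser of Σwᵢ‖p−pᵢ‖² is the weighted centroid p* = (Σwᵢpᵢ)/(Σwᵢ).
Σwᵢ = 524.
Σwᵢxᵢ = 9·6 + 9·15 + 6·11 + 200·12 + 300·2 = 3255.
Σwᵢyᵢ = 9·5 + 9·4 + 6·1 + 200·7 + 300·13 = 5387.
x* = 3255/524 = 6.21, y* = 5387/524 = 10.28.

(6.21, 10.28)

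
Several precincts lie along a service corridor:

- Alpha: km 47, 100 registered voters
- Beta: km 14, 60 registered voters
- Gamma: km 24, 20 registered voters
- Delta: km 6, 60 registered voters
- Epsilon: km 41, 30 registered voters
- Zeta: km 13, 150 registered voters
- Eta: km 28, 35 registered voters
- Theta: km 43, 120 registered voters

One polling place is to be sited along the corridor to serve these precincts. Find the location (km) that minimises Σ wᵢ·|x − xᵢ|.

For a sum of weighted absolute distances on a line, the optimum is the weighted median (not the mean). Total weight W = 575; half-weight = 287.5.
Sort by position and accumulate weight:
  km 6 (Delta, w=60) → cum 60
  km 13 (Zeta, w=150) → cum 210
  km 14 (Beta, w=60) → cum 270
  km 24 (Gamma, w=20) → cum 290  ≥ 287.5 → median here
  km 28 (Eta, w=35) → cum 325
  km 41 (Epsilon, w=30) → cum 355
  km 43 (Theta, w=120) → cum 475
  km 47 (Alpha, w=100) → cum 575
Optimal location: km 24.

x = 24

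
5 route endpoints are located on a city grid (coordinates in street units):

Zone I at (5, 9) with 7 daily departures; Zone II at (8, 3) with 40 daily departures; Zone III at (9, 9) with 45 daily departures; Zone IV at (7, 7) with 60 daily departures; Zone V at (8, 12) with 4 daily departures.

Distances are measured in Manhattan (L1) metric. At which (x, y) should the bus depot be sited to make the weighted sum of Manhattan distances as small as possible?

(8, 7)

Manhattan distance separates: Σwᵢ(|x−xᵢ|+|y−yᵢ|) = Σwᵢ|x−xᵢ| + Σwᵢ|y−yᵢ|, so x and y are optimised independently as 1-D weighted medians.
Total weight W = 156; half = 78.
x-coordinate, sorted with cumulative weight:
  x=5 (Zone I, w=7) cum 7
  x=7 (Zone IV, w=60) cum 67
  x=8 (Zone II, w=40) cum 107  ← median
  x=8 (Zone V, w=4) cum 111
  x=9 (Zone III, w=45) cum 156
⇒ x* = 8
y-coordinate, sorted with cumulative weight:
  y=3 (Zone II, w=40) cum 40
  y=7 (Zone IV, w=60) cum 100  ← median
  y=9 (Zone I, w=7) cum 107
  y=9 (Zone III, w=45) cum 152
  y=12 (Zone V, w=4) cum 156
⇒ y* = 7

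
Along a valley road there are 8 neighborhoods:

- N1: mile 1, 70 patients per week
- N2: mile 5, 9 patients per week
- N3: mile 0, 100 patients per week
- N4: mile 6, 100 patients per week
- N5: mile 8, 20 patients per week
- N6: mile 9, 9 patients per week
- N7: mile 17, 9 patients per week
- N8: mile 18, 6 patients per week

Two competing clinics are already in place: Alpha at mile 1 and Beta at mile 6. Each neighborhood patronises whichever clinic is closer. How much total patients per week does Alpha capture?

170

The indifferent point is the midpoint (1+6)/2 = 3.5; neighborhoods left of it (closer to Alpha at 1) go to Alpha, those right go to Beta.
  N3 at 0 (w=100) → Alpha
  N1 at 1 (w=70) → Alpha
  N2 at 5 (w=9) → Beta
  N4 at 6 (w=100) → Beta
  N5 at 8 (w=20) → Beta
  N6 at 9 (w=9) → Beta
  N7 at 17 (w=9) → Beta
  N8 at 18 (w=6) → Beta
Alpha captures 170; Beta captures 153.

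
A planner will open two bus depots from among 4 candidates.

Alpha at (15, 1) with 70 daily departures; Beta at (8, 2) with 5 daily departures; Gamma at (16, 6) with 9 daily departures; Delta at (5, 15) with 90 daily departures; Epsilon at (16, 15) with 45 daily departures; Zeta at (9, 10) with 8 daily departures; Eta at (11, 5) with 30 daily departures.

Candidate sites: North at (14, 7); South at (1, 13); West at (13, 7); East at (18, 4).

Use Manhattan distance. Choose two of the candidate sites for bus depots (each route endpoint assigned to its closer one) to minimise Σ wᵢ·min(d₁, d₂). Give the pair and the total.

{North, South}, total 1776

Evaluate every pair (each demand assigned to the nearer of the two):
  {North, South}: total = 1776
  {South, West}: total = 1857
  {South, East}: total = 1969
  {West, East}: total = 2617
  {North, West}: total = 2633
  {North, East}: total = 2696
Best pair: {North, South} with total 1776.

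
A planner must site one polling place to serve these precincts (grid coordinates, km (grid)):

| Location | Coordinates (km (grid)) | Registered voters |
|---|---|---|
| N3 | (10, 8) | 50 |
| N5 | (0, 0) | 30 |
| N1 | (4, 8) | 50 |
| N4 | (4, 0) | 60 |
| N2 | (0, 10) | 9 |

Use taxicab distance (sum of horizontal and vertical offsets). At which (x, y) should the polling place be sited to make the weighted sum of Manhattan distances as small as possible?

Manhattan distance separates: Σwᵢ(|x−xᵢ|+|y−yᵢ|) = Σwᵢ|x−xᵢ| + Σwᵢ|y−yᵢ|, so x and y are optimised independently as 1-D weighted medians.
Total weight W = 199; half = 99.5.
x-coordinate, sorted with cumulative weight:
  x=0 (N5, w=30) cum 30
  x=0 (N2, w=9) cum 39
  x=4 (N1, w=50) cum 89
  x=4 (N4, w=60) cum 149  ← median
  x=10 (N3, w=50) cum 199
⇒ x* = 4
y-coordinate, sorted with cumulative weight:
  y=0 (N5, w=30) cum 30
  y=0 (N4, w=60) cum 90
  y=8 (N3, w=50) cum 140  ← median
  y=8 (N1, w=50) cum 190
  y=10 (N2, w=9) cum 199
⇒ y* = 8

(4, 8)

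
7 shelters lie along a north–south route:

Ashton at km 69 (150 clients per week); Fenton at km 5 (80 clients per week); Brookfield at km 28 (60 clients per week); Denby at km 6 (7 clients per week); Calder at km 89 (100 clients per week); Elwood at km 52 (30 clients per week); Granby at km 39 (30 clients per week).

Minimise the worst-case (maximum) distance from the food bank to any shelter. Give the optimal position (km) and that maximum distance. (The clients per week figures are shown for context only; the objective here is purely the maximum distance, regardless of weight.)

The 1-center on a line is the midpoint of the two extreme points: leftmost at 5, rightmost at 89.
Optimal location = (5 + 89)/2 = 47; maximum distance = (89 − 5)/2 = 42.

location 47, max distance 42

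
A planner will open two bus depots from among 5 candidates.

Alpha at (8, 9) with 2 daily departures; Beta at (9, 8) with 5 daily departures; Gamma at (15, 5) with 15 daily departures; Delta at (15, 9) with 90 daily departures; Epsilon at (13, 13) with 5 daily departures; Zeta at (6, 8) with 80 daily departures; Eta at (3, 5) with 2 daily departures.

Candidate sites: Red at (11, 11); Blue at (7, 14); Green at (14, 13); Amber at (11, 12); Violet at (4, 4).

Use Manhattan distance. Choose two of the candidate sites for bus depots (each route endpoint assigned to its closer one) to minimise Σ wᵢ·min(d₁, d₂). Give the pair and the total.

Evaluate every pair (each demand assigned to the nearer of the two):
  {Green, Violet}: total = 1137
  {Blue, Green}: total = 1228
  {Red, Violet}: total = 1229
  {Red, Green}: total = 1293
  {Red, Blue}: total = 1331
  {Amber, Violet}: total = 1336
  {Green, Amber}: total = 1382
  {Red, Amber}: total = 1408
  {Blue, Amber}: total = 1438
  {Blue, Violet}: total = 1921
Best pair: {Green, Violet} with total 1137.

{Green, Violet}, total 1137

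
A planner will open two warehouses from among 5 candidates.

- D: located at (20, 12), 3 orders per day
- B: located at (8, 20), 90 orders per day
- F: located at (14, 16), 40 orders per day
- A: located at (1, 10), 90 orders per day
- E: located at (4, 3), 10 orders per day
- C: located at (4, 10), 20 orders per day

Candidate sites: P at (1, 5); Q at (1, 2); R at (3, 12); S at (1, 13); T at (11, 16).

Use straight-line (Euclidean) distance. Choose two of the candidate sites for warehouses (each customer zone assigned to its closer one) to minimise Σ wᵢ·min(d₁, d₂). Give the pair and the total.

{R, T}, total 989.4

Evaluate every pair (each demand assigned to the nearer of the two):
  {R, T}: total = 989.4
  {S, T}: total = 1058.8
  {P, T}: total = 1202.2
  {Q, T}: total = 1522.0
  {Q, R}: total = 1699.1
  {P, R}: total = 1703.6
  {R, S}: total = 1758.1
  {Q, S}: total = 1868.2
  {P, S}: total = 1872.6
  {P, Q}: total = 2829.9
Best pair: {R, T} with total 989.4.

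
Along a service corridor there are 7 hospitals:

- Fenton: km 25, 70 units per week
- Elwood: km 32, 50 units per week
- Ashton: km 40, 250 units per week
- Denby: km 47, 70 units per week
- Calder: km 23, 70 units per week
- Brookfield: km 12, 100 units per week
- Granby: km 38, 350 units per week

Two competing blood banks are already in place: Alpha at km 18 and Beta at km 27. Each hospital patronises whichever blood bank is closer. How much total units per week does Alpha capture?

The indifferent point is the midpoint (18+27)/2 = 22.5; hospitals left of it (closer to Alpha at 18) go to Alpha, those right go to Beta.
  Brookfield at 12 (w=100) → Alpha
  Calder at 23 (w=70) → Beta
  Fenton at 25 (w=70) → Beta
  Elwood at 32 (w=50) → Beta
  Granby at 38 (w=350) → Beta
  Ashton at 40 (w=250) → Beta
  Denby at 47 (w=70) → Beta
Alpha captures 100; Beta captures 860.

100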